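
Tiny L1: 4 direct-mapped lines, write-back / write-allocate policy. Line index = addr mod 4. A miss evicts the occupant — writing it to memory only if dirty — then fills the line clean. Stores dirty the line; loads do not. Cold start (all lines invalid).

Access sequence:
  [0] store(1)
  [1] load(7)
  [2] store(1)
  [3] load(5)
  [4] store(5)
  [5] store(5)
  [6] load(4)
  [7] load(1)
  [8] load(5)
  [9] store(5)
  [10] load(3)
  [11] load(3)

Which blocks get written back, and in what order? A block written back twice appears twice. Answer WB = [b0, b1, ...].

WB = [1, 5]

  0 | W B1 → L1 miss [D]
  1 | R B7 → L3 miss [-]
  2 | W B1 → L1 hit [D]
  3 | R B5 → L1 miss wb→B1 [-]
  4 | W B5 → L1 hit [D]
  5 | W B5 → L1 hit [D]
  6 | R B4 → L0 miss [-]
  7 | R B1 → L1 miss wb→B5 [-]
  8 | R B5 → L1 miss [-]
  9 | W B5 → L1 hit [D]
  10 | R B3 → L3 miss [-]
  11 | R B3 → L3 hit [-]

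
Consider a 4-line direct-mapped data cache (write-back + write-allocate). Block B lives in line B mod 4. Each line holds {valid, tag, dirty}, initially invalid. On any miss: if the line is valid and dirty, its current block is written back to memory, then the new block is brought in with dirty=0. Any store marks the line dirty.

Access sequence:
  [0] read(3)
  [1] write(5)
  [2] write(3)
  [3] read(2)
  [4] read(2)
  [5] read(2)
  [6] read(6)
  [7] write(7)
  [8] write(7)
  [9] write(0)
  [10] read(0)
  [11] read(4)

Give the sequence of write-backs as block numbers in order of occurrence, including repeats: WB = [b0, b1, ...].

WB = [3, 0]

  0 | R B3 → L3 miss [-]
  1 | W B5 → L1 miss [D]
  2 | W B3 → L3 hit [D]
  3 | R B2 → L2 miss [-]
  4 | R B2 → L2 hit [-]
  5 | R B2 → L2 hit [-]
  6 | R B6 → L2 miss [-]
  7 | W B7 → L3 miss wb→B3 [D]
  8 | W B7 → L3 hit [D]
  9 | W B0 → L0 miss [D]
  10 | R B0 → L0 hit [D]
  11 | R B4 → L0 miss wb→B0 [-]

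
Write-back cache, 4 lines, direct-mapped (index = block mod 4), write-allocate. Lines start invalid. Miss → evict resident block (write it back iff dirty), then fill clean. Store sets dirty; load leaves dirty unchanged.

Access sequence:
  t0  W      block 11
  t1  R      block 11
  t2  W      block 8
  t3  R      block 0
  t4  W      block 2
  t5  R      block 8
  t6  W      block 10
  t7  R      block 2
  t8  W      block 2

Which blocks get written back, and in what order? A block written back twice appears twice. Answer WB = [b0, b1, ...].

0: W B11 → L3 miss [D]
1: R B11 → L3 hit [D]
2: W B8 → L0 miss [D]
3: R B0 → L0 miss wb→B8 [-]
4: W B2 → L2 miss [D]
5: R B8 → L0 miss [-]
6: W B10 → L2 miss wb→B2 [D]
7: R B2 → L2 miss wb→B10 [-]
8: W B2 → L2 hit [D]

WB = [8, 2, 10]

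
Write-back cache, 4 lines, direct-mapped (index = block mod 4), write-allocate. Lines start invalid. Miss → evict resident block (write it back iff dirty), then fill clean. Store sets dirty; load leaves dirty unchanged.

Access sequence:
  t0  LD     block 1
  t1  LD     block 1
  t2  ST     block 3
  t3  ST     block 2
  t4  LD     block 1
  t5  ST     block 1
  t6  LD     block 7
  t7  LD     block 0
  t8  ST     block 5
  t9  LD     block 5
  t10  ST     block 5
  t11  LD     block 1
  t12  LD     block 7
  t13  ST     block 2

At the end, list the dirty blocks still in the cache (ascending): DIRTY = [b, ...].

DIRTY = [2]

0: R B1 -> L1 miss  d=-]
1: R B1 -> L1 hit  d=-]
2: W B3 -> L3 miss  d=D]
3: W B2 -> L2 miss  d=D]
4: R B1 -> L1 hit  d=-]
5: W B1 -> L1 hit  d=D]
6: R B7 -> L3 miss wb->B3  d=-]
7: R B0 -> L0 miss  d=-]
8: W B5 -> L1 miss wb->B1  d=D]
9: R B5 -> L1 hit  d=D]
10: W B5 -> L1 hit  d=D]
11: R B1 -> L1 miss wb->B5  d=-]
12: R B7 -> L3 hit  d=-]
13: W B2 -> L2 hit  d=D]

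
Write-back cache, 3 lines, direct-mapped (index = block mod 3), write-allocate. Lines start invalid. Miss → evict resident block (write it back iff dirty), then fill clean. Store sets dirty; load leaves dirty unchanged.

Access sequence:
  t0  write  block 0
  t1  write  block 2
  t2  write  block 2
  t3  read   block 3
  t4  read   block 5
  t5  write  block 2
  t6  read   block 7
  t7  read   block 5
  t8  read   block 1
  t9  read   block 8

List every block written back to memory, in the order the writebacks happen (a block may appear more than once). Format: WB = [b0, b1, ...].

WB = [0, 2, 2]

  0 | W B0 → L0 miss [D]
  1 | W B2 → L2 miss [D]
  2 | W B2 → L2 hit [D]
  3 | R B3 → L0 miss wb→B0 [-]
  4 | R B5 → L2 miss wb→B2 [-]
  5 | W B2 → L2 miss [D]
  6 | R B7 → L1 miss [-]
  7 | R B5 → L2 miss wb→B2 [-]
  8 | R B1 → L1 miss [-]
  9 | R B8 → L2 miss [-]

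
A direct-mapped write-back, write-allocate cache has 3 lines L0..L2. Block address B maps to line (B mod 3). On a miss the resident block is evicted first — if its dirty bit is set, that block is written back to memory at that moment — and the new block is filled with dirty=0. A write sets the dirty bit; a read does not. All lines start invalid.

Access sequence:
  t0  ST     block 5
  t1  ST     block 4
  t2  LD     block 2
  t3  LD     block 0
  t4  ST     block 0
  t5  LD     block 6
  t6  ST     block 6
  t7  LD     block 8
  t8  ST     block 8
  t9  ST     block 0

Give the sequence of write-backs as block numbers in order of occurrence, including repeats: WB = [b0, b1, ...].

WB = [5, 0, 6]

0: W B5 → L2 miss [D]
1: W B4 → L1 miss [D]
2: R B2 → L2 miss wb→B5 [-]
3: R B0 → L0 miss [-]
4: W B0 → L0 hit [D]
5: R B6 → L0 miss wb→B0 [-]
6: W B6 → L0 hit [D]
7: R B8 → L2 miss [-]
8: W B8 → L2 hit [D]
9: W B0 → L0 miss wb→B6 [D]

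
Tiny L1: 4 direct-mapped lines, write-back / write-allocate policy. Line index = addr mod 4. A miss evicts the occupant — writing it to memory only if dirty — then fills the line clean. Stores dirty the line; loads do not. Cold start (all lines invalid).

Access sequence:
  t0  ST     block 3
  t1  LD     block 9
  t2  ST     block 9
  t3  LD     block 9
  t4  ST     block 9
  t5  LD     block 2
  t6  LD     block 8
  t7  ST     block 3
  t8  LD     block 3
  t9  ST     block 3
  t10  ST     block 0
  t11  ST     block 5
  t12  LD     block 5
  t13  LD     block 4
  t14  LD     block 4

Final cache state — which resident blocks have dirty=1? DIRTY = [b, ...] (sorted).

0: W B3 → L3 miss [D]
1: R B9 → L1 miss [-]
2: W B9 → L1 hit [D]
3: R B9 → L1 hit [D]
4: W B9 → L1 hit [D]
5: R B2 → L2 miss [-]
6: R B8 → L0 miss [-]
7: W B3 → L3 hit [D]
8: R B3 → L3 hit [D]
9: W B3 → L3 hit [D]
10: W B0 → L0 miss [D]
11: W B5 → L1 miss wb→B9 [D]
12: R B5 → L1 hit [D]
13: R B4 → L0 miss wb→B0 [-]
14: R B4 → L0 hit [-]

DIRTY = [3, 5]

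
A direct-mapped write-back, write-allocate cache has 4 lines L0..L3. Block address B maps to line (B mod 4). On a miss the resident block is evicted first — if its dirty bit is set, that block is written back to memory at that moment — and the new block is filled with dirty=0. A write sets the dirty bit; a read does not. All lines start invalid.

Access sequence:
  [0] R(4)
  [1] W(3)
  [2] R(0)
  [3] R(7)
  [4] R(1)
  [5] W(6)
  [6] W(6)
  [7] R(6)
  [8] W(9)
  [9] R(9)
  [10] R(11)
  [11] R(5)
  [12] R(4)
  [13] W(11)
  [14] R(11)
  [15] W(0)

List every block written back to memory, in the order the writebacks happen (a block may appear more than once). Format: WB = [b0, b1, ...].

WB = [3, 9]

0: R B4 → L0 miss [-]
1: W B3 → L3 miss [D]
2: R B0 → L0 miss [-]
3: R B7 → L3 miss wb→B3 [-]
4: R B1 → L1 miss [-]
5: W B6 → L2 miss [D]
6: W B6 → L2 hit [D]
7: R B6 → L2 hit [D]
8: W B9 → L1 miss [D]
9: R B9 → L1 hit [D]
10: R B11 → L3 miss [-]
11: R B5 → L1 miss wb→B9 [-]
12: R B4 → L0 miss [-]
13: W B11 → L3 hit [D]
14: R B11 → L3 hit [D]
15: W B0 → L0 miss [D]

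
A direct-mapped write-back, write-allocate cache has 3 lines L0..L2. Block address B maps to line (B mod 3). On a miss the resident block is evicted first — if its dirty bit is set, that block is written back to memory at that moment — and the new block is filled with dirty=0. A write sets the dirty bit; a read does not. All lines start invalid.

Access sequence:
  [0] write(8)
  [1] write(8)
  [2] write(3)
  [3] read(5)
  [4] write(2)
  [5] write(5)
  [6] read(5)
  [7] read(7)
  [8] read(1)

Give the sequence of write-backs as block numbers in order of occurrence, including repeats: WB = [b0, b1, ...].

  0 | W B8 → L2 miss [D]
  1 | W B8 → L2 hit [D]
  2 | W B3 → L0 miss [D]
  3 | R B5 → L2 miss wb→B8 [-]
  4 | W B2 → L2 miss [D]
  5 | W B5 → L2 miss wb→B2 [D]
  6 | R B5 → L2 hit [D]
  7 | R B7 → L1 miss [-]
  8 | R B1 → L1 miss [-]

WB = [8, 2]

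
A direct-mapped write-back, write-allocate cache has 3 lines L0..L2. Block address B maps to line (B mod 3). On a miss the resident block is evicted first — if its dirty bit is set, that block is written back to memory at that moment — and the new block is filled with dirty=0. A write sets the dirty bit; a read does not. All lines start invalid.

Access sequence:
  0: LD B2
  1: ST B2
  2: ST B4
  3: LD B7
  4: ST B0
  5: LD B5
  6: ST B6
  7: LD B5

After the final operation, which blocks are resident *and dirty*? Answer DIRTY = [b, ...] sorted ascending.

  0 | R B2 → L2 miss [-]
  1 | W B2 → L2 hit [D]
  2 | W B4 → L1 miss [D]
  3 | R B7 → L1 miss wb→B4 [-]
  4 | W B0 → L0 miss [D]
  5 | R B5 → L2 miss wb→B2 [-]
  6 | W B6 → L0 miss wb→B0 [D]
  7 | R B5 → L2 hit [-]

DIRTY = [6]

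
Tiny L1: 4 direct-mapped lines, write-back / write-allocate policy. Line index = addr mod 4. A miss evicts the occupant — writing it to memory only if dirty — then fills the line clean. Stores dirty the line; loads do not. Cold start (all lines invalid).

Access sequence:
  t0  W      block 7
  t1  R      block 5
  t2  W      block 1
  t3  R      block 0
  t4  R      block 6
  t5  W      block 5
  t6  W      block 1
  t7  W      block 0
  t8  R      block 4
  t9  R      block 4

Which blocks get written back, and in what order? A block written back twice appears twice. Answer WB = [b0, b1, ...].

WB = [1, 5, 0]

0: W B7 → L3 miss [D]
1: R B5 → L1 miss [-]
2: W B1 → L1 miss [D]
3: R B0 → L0 miss [-]
4: R B6 → L2 miss [-]
5: W B5 → L1 miss wb→B1 [D]
6: W B1 → L1 miss wb→B5 [D]
7: W B0 → L0 hit [D]
8: R B4 → L0 miss wb→B0 [-]
9: R B4 → L0 hit [-]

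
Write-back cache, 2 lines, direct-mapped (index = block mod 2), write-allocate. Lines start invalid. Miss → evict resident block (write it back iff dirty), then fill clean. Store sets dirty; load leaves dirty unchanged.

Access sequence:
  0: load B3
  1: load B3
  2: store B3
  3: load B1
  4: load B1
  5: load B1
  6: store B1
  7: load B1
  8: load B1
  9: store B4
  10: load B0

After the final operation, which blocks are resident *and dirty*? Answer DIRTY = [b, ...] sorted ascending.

0: R B3 -> L1 miss  d=-]
1: R B3 -> L1 hit  d=-]
2: W B3 -> L1 hit  d=D]
3: R B1 -> L1 miss wb->B3  d=-]
4: R B1 -> L1 hit  d=-]
5: R B1 -> L1 hit  d=-]
6: W B1 -> L1 hit  d=D]
7: R B1 -> L1 hit  d=D]
8: R B1 -> L1 hit  d=D]
9: W B4 -> L0 miss  d=D]
10: R B0 -> L0 miss wb->B4  d=-]

DIRTY = [1]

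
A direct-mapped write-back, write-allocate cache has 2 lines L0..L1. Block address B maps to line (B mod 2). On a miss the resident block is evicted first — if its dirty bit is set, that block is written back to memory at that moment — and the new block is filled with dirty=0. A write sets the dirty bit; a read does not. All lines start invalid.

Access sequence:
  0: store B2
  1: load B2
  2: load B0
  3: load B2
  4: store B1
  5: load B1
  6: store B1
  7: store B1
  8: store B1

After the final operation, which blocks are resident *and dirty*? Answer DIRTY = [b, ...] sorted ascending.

0: W B2 -> L0 miss  d=D]
1: R B2 -> L0 hit  d=D]
2: R B0 -> L0 miss wb->B2  d=-]
3: R B2 -> L0 miss  d=-]
4: W B1 -> L1 miss  d=D]
5: R B1 -> L1 hit  d=D]
6: W B1 -> L1 hit  d=D]
7: W B1 -> L1 hit  d=D]
8: W B1 -> L1 hit  d=D]

DIRTY = [1]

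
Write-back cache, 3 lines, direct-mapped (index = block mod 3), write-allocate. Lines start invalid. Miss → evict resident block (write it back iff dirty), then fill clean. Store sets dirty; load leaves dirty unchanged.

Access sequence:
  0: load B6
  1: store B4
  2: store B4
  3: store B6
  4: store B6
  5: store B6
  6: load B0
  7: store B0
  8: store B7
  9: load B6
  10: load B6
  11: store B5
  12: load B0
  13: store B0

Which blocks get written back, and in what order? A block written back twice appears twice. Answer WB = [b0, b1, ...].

0: R B6 → L0 miss [-]
1: W B4 → L1 miss [D]
2: W B4 → L1 hit [D]
3: W B6 → L0 hit [D]
4: W B6 → L0 hit [D]
5: W B6 → L0 hit [D]
6: R B0 → L0 miss wb→B6 [-]
7: W B0 → L0 hit [D]
8: W B7 → L1 miss wb→B4 [D]
9: R B6 → L0 miss wb→B0 [-]
10: R B6 → L0 hit [-]
11: W B5 → L2 miss [D]
12: R B0 → L0 miss [-]
13: W B0 → L0 hit [D]

WB = [6, 4, 0]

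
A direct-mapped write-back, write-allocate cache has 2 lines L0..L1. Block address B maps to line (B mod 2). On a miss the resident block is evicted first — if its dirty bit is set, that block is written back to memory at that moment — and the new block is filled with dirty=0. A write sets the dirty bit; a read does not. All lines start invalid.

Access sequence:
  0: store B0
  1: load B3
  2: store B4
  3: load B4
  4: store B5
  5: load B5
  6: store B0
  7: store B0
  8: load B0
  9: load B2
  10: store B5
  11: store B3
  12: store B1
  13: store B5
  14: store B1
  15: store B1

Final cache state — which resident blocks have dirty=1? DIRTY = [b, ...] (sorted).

DIRTY = [1]

0: W B0 → L0 miss [D]
1: R B3 → L1 miss [-]
2: W B4 → L0 miss wb→B0 [D]
3: R B4 → L0 hit [D]
4: W B5 → L1 miss [D]
5: R B5 → L1 hit [D]
6: W B0 → L0 miss wb→B4 [D]
7: W B0 → L0 hit [D]
8: R B0 → L0 hit [D]
9: R B2 → L0 miss wb→B0 [-]
10: W B5 → L1 hit [D]
11: W B3 → L1 miss wb→B5 [D]
12: W B1 → L1 miss wb→B3 [D]
13: W B5 → L1 miss wb→B1 [D]
14: W B1 → L1 miss wb→B5 [D]
15: W B1 → L1 hit [D]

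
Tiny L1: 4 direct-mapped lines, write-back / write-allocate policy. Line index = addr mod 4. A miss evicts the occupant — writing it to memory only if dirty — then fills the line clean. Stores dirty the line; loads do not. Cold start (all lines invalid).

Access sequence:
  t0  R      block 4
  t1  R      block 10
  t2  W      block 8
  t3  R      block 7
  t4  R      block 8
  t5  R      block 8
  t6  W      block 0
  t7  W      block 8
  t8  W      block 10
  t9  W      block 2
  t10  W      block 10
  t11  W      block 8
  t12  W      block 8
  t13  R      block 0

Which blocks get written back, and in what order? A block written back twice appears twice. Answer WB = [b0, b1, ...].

0: R B4 → L0 miss [-]
1: R B10 → L2 miss [-]
2: W B8 → L0 miss [D]
3: R B7 → L3 miss [-]
4: R B8 → L0 hit [D]
5: R B8 → L0 hit [D]
6: W B0 → L0 miss wb→B8 [D]
7: W B8 → L0 miss wb→B0 [D]
8: W B10 → L2 hit [D]
9: W B2 → L2 miss wb→B10 [D]
10: W B10 → L2 miss wb→B2 [D]
11: W B8 → L0 hit [D]
12: W B8 → L0 hit [D]
13: R B0 → L0 miss wb→B8 [-]

WB = [8, 0, 10, 2, 8]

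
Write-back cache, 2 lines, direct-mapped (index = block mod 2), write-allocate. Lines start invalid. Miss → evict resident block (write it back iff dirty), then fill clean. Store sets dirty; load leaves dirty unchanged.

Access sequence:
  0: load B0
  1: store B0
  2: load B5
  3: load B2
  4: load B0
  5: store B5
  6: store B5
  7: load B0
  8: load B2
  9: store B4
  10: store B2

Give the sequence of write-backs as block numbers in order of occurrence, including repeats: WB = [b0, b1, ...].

WB = [0, 4]

0: R B0 → L0 miss [-]
1: W B0 → L0 hit [D]
2: R B5 → L1 miss [-]
3: R B2 → L0 miss wb→B0 [-]
4: R B0 → L0 miss [-]
5: W B5 → L1 hit [D]
6: W B5 → L1 hit [D]
7: R B0 → L0 hit [-]
8: R B2 → L0 miss [-]
9: W B4 → L0 miss [D]
10: W B2 → L0 miss wb→B4 [D]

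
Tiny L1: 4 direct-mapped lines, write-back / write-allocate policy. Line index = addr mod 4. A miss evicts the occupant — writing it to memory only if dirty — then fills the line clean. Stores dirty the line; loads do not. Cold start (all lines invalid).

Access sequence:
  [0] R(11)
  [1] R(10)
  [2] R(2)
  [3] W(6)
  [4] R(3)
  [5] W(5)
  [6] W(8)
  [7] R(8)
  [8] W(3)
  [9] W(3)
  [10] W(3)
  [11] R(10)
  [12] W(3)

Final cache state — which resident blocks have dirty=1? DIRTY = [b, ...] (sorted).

DIRTY = [3, 5, 8]

0: R B11 -> L3 miss  d=-]
1: R B10 -> L2 miss  d=-]
2: R B2 -> L2 miss  d=-]
3: W B6 -> L2 miss  d=D]
4: R B3 -> L3 miss  d=-]
5: W B5 -> L1 miss  d=D]
6: W B8 -> L0 miss  d=D]
7: R B8 -> L0 hit  d=D]
8: W B3 -> L3 hit  d=D]
9: W B3 -> L3 hit  d=D]
10: W B3 -> L3 hit  d=D]
11: R B10 -> L2 miss wb->B6  d=-]
12: W B3 -> L3 hit  d=D]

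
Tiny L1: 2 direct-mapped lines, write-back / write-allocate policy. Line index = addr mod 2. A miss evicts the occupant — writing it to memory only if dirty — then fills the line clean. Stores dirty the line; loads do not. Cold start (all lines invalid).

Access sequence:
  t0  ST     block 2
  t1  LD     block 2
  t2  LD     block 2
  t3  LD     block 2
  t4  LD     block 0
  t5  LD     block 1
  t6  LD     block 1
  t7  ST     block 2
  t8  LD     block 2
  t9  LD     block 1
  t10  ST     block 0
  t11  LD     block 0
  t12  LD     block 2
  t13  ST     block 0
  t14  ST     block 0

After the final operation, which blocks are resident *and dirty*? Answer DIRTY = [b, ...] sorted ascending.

0: W B2 -> L0 miss  d=D]
1: R B2 -> L0 hit  d=D]
2: R B2 -> L0 hit  d=D]
3: R B2 -> L0 hit  d=D]
4: R B0 -> L0 miss wb->B2  d=-]
5: R B1 -> L1 miss  d=-]
6: R B1 -> L1 hit  d=-]
7: W B2 -> L0 miss  d=D]
8: R B2 -> L0 hit  d=D]
9: R B1 -> L1 hit  d=-]
10: W B0 -> L0 miss wb->B2  d=D]
11: R B0 -> L0 hit  d=D]
12: R B2 -> L0 miss wb->B0  d=-]
13: W B0 -> L0 miss  d=D]
14: W B0 -> L0 hit  d=D]

DIRTY = [0]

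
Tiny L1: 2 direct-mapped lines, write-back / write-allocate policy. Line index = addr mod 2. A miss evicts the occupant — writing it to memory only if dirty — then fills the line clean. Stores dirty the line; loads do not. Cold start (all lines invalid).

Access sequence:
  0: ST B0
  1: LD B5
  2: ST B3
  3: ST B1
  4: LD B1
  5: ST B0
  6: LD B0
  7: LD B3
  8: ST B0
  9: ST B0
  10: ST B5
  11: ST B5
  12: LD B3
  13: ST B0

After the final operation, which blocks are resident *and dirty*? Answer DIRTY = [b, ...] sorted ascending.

  0 | W B0 → L0 miss [D]
  1 | R B5 → L1 miss [-]
  2 | W B3 → L1 miss [D]
  3 | W B1 → L1 miss wb→B3 [D]
  4 | R B1 → L1 hit [D]
  5 | W B0 → L0 hit [D]
  6 | R B0 → L0 hit [D]
  7 | R B3 → L1 miss wb→B1 [-]
  8 | W B0 → L0 hit [D]
  9 | W B0 → L0 hit [D]
  10 | W B5 → L1 miss [D]
  11 | W B5 → L1 hit [D]
  12 | R B3 → L1 miss wb→B5 [-]
  13 | W B0 → L0 hit [D]

DIRTY = [0]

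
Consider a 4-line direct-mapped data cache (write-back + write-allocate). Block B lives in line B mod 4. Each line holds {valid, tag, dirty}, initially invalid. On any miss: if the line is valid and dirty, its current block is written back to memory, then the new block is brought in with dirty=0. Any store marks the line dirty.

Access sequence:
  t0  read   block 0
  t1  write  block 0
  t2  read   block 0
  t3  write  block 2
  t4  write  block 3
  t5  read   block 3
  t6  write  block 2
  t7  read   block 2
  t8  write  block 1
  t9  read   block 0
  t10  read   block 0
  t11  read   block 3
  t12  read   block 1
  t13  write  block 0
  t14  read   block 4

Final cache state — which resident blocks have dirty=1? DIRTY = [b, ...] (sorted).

0: R B0 -> L0 miss  d=-]
1: W B0 -> L0 hit  d=D]
2: R B0 -> L0 hit  d=D]
3: W B2 -> L2 miss  d=D]
4: W B3 -> L3 miss  d=D]
5: R B3 -> L3 hit  d=D]
6: W B2 -> L2 hit  d=D]
7: R B2 -> L2 hit  d=D]
8: W B1 -> L1 miss  d=D]
9: R B0 -> L0 hit  d=D]
10: R B0 -> L0 hit  d=D]
11: R B3 -> L3 hit  d=D]
12: R B1 -> L1 hit  d=D]
13: W B0 -> L0 hit  d=D]
14: R B4 -> L0 miss wb->B0  d=-]

DIRTY = [1, 2, 3]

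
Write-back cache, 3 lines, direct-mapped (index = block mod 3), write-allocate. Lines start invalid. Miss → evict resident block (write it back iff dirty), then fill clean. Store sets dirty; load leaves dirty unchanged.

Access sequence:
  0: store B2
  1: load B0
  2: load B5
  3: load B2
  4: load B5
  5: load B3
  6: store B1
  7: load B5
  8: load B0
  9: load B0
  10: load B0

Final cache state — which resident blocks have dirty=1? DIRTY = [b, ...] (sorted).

  0 | W B2 → L2 miss [D]
  1 | R B0 → L0 miss [-]
  2 | R B5 → L2 miss wb→B2 [-]
  3 | R B2 → L2 miss [-]
  4 | R B5 → L2 miss [-]
  5 | R B3 → L0 miss [-]
  6 | W B1 → L1 miss [D]
  7 | R B5 → L2 hit [-]
  8 | R B0 → L0 miss [-]
  9 | R B0 → L0 hit [-]
  10 | R B0 → L0 hit [-]

DIRTY = [1]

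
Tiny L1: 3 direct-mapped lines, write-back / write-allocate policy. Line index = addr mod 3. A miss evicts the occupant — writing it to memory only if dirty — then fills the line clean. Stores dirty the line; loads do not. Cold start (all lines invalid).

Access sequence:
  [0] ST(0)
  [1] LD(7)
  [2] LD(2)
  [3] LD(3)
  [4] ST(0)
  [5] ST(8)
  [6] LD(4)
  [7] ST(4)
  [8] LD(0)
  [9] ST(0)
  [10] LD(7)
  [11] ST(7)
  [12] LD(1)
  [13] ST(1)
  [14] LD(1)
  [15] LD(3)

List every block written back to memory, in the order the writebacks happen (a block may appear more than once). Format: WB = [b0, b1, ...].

WB = [0, 4, 7, 0]

0: W B0 → L0 miss [D]
1: R B7 → L1 miss [-]
2: R B2 → L2 miss [-]
3: R B3 → L0 miss wb→B0 [-]
4: W B0 → L0 miss [D]
5: W B8 → L2 miss [D]
6: R B4 → L1 miss [-]
7: W B4 → L1 hit [D]
8: R B0 → L0 hit [D]
9: W B0 → L0 hit [D]
10: R B7 → L1 miss wb→B4 [-]
11: W B7 → L1 hit [D]
12: R B1 → L1 miss wb→B7 [-]
13: W B1 → L1 hit [D]
14: R B1 → L1 hit [D]
15: R B3 → L0 miss wb→B0 [-]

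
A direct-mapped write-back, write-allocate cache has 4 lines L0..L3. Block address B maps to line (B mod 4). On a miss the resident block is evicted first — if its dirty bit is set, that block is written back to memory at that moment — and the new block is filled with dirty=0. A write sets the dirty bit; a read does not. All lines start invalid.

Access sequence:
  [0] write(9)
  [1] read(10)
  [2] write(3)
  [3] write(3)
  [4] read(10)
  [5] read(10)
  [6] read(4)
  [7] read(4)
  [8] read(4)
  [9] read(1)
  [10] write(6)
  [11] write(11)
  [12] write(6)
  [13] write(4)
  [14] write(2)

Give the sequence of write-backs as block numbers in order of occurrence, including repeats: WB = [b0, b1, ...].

  0 | W B9 → L1 miss [D]
  1 | R B10 → L2 miss [-]
  2 | W B3 → L3 miss [D]
  3 | W B3 → L3 hit [D]
  4 | R B10 → L2 hit [-]
  5 | R B10 → L2 hit [-]
  6 | R B4 → L0 miss [-]
  7 | R B4 → L0 hit [-]
  8 | R B4 → L0 hit [-]
  9 | R B1 → L1 miss wb→B9 [-]
  10 | W B6 → L2 miss [D]
  11 | W B11 → L3 miss wb→B3 [D]
  12 | W B6 → L2 hit [D]
  13 | W B4 → L0 hit [D]
  14 | W B2 → L2 miss wb→B6 [D]

WB = [9, 3, 6]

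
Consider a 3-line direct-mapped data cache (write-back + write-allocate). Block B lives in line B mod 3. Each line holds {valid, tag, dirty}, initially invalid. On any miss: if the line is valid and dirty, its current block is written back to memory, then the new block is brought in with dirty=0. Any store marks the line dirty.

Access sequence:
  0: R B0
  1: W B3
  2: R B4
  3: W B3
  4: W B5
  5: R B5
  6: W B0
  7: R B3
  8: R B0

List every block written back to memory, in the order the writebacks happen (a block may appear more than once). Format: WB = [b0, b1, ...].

  0 | R B0 → L0 miss [-]
  1 | W B3 → L0 miss [D]
  2 | R B4 → L1 miss [-]
  3 | W B3 → L0 hit [D]
  4 | W B5 → L2 miss [D]
  5 | R B5 → L2 hit [D]
  6 | W B0 → L0 miss wb→B3 [D]
  7 | R B3 → L0 miss wb→B0 [-]
  8 | R B0 → L0 miss [-]

WB = [3, 0]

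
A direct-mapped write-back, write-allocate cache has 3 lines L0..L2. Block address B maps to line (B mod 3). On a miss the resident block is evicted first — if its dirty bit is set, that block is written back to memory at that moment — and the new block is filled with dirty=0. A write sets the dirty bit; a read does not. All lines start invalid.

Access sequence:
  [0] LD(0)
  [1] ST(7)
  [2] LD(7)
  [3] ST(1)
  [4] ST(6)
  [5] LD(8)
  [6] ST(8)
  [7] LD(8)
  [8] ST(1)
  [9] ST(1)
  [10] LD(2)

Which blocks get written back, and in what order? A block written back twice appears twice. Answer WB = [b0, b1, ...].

0: R B0 → L0 miss [-]
1: W B7 → L1 miss [D]
2: R B7 → L1 hit [D]
3: W B1 → L1 miss wb→B7 [D]
4: W B6 → L0 miss [D]
5: R B8 → L2 miss [-]
6: W B8 → L2 hit [D]
7: R B8 → L2 hit [D]
8: W B1 → L1 hit [D]
9: W B1 → L1 hit [D]
10: R B2 → L2 miss wb→B8 [-]

WB = [7, 8]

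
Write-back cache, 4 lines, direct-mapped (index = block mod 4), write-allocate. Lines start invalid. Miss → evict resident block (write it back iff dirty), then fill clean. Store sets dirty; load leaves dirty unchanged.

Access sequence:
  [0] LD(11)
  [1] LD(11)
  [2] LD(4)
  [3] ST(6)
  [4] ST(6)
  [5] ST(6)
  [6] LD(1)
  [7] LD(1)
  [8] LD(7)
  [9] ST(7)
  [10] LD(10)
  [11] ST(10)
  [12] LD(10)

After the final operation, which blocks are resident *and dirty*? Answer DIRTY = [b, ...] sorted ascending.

0: R B11 -> L3 miss  d=-]
1: R B11 -> L3 hit  d=-]
2: R B4 -> L0 miss  d=-]
3: W B6 -> L2 miss  d=D]
4: W B6 -> L2 hit  d=D]
5: W B6 -> L2 hit  d=D]
6: R B1 -> L1 miss  d=-]
7: R B1 -> L1 hit  d=-]
8: R B7 -> L3 miss  d=-]
9: W B7 -> L3 hit  d=D]
10: R B10 -> L2 miss wb->B6  d=-]
11: W B10 -> L2 hit  d=D]
12: R B10 -> L2 hit  d=D]

DIRTY = [7, 10]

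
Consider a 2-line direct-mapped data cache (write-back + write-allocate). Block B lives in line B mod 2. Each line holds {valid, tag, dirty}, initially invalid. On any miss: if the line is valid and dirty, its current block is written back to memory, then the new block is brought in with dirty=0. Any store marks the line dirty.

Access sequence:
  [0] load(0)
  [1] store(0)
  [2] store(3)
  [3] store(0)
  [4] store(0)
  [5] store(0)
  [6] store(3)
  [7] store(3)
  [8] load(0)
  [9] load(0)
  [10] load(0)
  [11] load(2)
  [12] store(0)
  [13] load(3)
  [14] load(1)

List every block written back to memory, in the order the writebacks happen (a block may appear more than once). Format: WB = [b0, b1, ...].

0: R B0 -> L0 miss  d=-]
1: W B0 -> L0 hit  d=D]
2: W B3 -> L1 miss  d=D]
3: W B0 -> L0 hit  d=D]
4: W B0 -> L0 hit  d=D]
5: W B0 -> L0 hit  d=D]
6: W B3 -> L1 hit  d=D]
7: W B3 -> L1 hit  d=D]
8: R B0 -> L0 hit  d=D]
9: R B0 -> L0 hit  d=D]
10: R B0 -> L0 hit  d=D]
11: R B2 -> L0 miss wb->B0  d=-]
12: W B0 -> L0 miss  d=D]
13: R B3 -> L1 hit  d=D]
14: R B1 -> L1 miss wb->B3  d=-]

WB = [0, 3]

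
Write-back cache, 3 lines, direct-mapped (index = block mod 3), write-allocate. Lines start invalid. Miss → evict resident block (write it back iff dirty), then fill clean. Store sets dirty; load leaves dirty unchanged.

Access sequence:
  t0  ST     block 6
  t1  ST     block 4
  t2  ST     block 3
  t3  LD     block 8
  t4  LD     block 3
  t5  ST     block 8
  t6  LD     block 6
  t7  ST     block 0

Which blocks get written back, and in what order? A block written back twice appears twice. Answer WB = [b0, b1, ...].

  0 | W B6 → L0 miss [D]
  1 | W B4 → L1 miss [D]
  2 | W B3 → L0 miss wb→B6 [D]
  3 | R B8 → L2 miss [-]
  4 | R B3 → L0 hit [D]
  5 | W B8 → L2 hit [D]
  6 | R B6 → L0 miss wb→B3 [-]
  7 | W B0 → L0 miss [D]

WB = [6, 3]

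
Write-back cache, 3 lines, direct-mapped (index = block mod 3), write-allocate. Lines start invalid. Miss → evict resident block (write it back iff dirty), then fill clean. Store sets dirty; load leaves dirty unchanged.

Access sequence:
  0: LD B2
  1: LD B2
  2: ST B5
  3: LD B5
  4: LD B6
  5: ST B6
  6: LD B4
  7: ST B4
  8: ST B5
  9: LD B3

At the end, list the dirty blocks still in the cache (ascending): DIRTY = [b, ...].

  0 | R B2 → L2 miss [-]
  1 | R B2 → L2 hit [-]
  2 | W B5 → L2 miss [D]
  3 | R B5 → L2 hit [D]
  4 | R B6 → L0 miss [-]
  5 | W B6 → L0 hit [D]
  6 | R B4 → L1 miss [-]
  7 | W B4 → L1 hit [D]
  8 | W B5 → L2 hit [D]
  9 | R B3 → L0 miss wb→B6 [-]

DIRTY = [4, 5]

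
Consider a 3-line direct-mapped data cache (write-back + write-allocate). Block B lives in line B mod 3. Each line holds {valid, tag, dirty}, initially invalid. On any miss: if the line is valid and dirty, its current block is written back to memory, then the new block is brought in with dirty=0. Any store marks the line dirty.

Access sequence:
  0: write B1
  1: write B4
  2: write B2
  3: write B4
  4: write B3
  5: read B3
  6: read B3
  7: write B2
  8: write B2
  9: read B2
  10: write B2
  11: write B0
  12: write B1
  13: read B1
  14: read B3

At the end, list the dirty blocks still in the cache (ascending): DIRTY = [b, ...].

DIRTY = [1, 2]

  0 | W B1 → L1 miss [D]
  1 | W B4 → L1 miss wb→B1 [D]
  2 | W B2 → L2 miss [D]
  3 | W B4 → L1 hit [D]
  4 | W B3 → L0 miss [D]
  5 | R B3 → L0 hit [D]
  6 | R B3 → L0 hit [D]
  7 | W B2 → L2 hit [D]
  8 | W B2 → L2 hit [D]
  9 | R B2 → L2 hit [D]
  10 | W B2 → L2 hit [D]
  11 | W B0 → L0 miss wb→B3 [D]
  12 | W B1 → L1 miss wb→B4 [D]
  13 | R B1 → L1 hit [D]
  14 | R B3 → L0 miss wb→B0 [-]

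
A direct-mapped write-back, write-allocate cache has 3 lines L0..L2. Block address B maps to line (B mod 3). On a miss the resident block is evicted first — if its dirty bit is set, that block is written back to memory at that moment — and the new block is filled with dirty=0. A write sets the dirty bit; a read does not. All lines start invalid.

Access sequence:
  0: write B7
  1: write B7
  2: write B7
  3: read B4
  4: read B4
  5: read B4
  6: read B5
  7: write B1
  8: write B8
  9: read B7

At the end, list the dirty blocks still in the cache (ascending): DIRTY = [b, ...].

DIRTY = [8]

0: W B7 → L1 miss [D]
1: W B7 → L1 hit [D]
2: W B7 → L1 hit [D]
3: R B4 → L1 miss wb→B7 [-]
4: R B4 → L1 hit [-]
5: R B4 → L1 hit [-]
6: R B5 → L2 miss [-]
7: W B1 → L1 miss [D]
8: W B8 → L2 miss [D]
9: R B7 → L1 miss wb→B1 [-]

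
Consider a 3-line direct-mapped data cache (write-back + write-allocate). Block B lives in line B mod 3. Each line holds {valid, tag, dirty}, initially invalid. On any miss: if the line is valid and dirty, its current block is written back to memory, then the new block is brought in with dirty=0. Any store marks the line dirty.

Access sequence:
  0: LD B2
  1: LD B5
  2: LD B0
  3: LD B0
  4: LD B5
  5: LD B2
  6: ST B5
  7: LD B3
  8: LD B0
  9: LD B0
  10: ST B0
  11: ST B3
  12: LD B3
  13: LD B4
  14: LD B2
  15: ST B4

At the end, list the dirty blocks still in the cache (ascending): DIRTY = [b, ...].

DIRTY = [3, 4]

0: R B2 → L2 miss [-]
1: R B5 → L2 miss [-]
2: R B0 → L0 miss [-]
3: R B0 → L0 hit [-]
4: R B5 → L2 hit [-]
5: R B2 → L2 miss [-]
6: W B5 → L2 miss [D]
7: R B3 → L0 miss [-]
8: R B0 → L0 miss [-]
9: R B0 → L0 hit [-]
10: W B0 → L0 hit [D]
11: W B3 → L0 miss wb→B0 [D]
12: R B3 → L0 hit [D]
13: R B4 → L1 miss [-]
14: R B2 → L2 miss wb→B5 [-]
15: W B4 → L1 hit [D]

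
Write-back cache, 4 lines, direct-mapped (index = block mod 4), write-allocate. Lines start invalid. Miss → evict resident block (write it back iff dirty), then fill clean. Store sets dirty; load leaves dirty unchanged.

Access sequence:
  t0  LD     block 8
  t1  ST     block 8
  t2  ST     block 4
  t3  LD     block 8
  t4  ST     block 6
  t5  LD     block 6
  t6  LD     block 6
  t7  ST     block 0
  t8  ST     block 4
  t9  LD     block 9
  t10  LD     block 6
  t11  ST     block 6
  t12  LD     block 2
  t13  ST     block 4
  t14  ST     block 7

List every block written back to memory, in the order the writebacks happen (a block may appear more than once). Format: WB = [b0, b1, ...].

  0 | R B8 → L0 miss [-]
  1 | W B8 → L0 hit [D]
  2 | W B4 → L0 miss wb→B8 [D]
  3 | R B8 → L0 miss wb→B4 [-]
  4 | W B6 → L2 miss [D]
  5 | R B6 → L2 hit [D]
  6 | R B6 → L2 hit [D]
  7 | W B0 → L0 miss [D]
  8 | W B4 → L0 miss wb→B0 [D]
  9 | R B9 → L1 miss [-]
  10 | R B6 → L2 hit [D]
  11 | W B6 → L2 hit [D]
  12 | R B2 → L2 miss wb→B6 [-]
  13 | W B4 → L0 hit [D]
  14 | W B7 → L3 miss [D]

WB = [8, 4, 0, 6]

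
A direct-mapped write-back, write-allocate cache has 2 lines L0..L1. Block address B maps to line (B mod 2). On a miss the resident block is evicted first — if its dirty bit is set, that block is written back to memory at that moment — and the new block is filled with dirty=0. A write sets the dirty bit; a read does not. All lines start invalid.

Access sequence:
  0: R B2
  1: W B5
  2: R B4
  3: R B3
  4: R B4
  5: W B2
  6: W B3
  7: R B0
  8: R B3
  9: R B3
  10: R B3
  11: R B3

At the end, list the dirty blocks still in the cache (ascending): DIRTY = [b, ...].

DIRTY = [3]

0: R B2 -> L0 miss  d=-]
1: W B5 -> L1 miss  d=D]
2: R B4 -> L0 miss  d=-]
3: R B3 -> L1 miss wb->B5  d=-]
4: R B4 -> L0 hit  d=-]
5: W B2 -> L0 miss  d=D]
6: W B3 -> L1 hit  d=D]
7: R B0 -> L0 miss wb->B2  d=-]
8: R B3 -> L1 hit  d=D]
9: R B3 -> L1 hit  d=D]
10: R B3 -> L1 hit  d=D]
11: R B3 -> L1 hit  d=D]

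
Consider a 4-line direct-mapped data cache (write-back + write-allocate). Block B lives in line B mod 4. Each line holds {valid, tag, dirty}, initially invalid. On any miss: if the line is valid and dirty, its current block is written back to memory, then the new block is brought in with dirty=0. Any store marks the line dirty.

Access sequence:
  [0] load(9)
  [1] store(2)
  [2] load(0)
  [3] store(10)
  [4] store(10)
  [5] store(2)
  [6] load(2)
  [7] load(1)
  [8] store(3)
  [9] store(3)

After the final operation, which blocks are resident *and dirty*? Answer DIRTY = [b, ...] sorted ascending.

  0 | R B9 → L1 miss [-]
  1 | W B2 → L2 miss [D]
  2 | R B0 → L0 miss [-]
  3 | W B10 → L2 miss wb→B2 [D]
  4 | W B10 → L2 hit [D]
  5 | W B2 → L2 miss wb→B10 [D]
  6 | R B2 → L2 hit [D]
  7 | R B1 → L1 miss [-]
  8 | W B3 → L3 miss [D]
  9 | W B3 → L3 hit [D]

DIRTY = [2, 3]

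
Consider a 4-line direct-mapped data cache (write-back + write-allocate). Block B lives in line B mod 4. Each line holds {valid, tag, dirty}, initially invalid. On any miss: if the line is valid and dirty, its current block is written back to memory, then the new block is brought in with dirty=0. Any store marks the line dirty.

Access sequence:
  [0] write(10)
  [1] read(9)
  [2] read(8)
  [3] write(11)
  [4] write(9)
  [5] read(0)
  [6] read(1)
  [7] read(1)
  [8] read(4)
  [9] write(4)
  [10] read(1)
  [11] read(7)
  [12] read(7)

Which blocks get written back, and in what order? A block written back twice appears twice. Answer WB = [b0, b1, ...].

WB = [9, 11]

0: W B10 -> L2 miss  d=D]
1: R B9 -> L1 miss  d=-]
2: R B8 -> L0 miss  d=-]
3: W B11 -> L3 miss  d=D]
4: W B9 -> L1 hit  d=D]
5: R B0 -> L0 miss  d=-]
6: R B1 -> L1 miss wb->B9  d=-]
7: R B1 -> L1 hit  d=-]
8: R B4 -> L0 miss  d=-]
9: W B4 -> L0 hit  d=D]
10: R B1 -> L1 hit  d=-]
11: R B7 -> L3 miss wb->B11  d=-]
12: R B7 -> L3 hit  d=-]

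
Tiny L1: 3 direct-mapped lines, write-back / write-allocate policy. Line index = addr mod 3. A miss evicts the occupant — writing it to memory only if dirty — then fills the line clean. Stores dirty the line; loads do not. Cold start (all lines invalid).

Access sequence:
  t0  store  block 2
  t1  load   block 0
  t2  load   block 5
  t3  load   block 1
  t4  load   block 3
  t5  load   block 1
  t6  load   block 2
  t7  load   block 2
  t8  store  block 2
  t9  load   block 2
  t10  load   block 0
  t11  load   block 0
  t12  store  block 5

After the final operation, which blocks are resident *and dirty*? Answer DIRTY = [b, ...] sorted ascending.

DIRTY = [5]

0: W B2 → L2 miss [D]
1: R B0 → L0 miss [-]
2: R B5 → L2 miss wb→B2 [-]
3: R B1 → L1 miss [-]
4: R B3 → L0 miss [-]
5: R B1 → L1 hit [-]
6: R B2 → L2 miss [-]
7: R B2 → L2 hit [-]
8: W B2 → L2 hit [D]
9: R B2 → L2 hit [D]
10: R B0 → L0 miss [-]
11: R B0 → L0 hit [-]
12: W B5 → L2 miss wb→B2 [D]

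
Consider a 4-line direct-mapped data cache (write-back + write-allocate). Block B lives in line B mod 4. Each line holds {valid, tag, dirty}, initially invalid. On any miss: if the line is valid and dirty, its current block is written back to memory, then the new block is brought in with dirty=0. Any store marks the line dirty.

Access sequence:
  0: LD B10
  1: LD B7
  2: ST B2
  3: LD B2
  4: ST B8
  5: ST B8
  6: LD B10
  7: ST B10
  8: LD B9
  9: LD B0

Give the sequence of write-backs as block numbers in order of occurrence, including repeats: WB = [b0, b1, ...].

0: R B10 → L2 miss [-]
1: R B7 → L3 miss [-]
2: W B2 → L2 miss [D]
3: R B2 → L2 hit [D]
4: W B8 → L0 miss [D]
5: W B8 → L0 hit [D]
6: R B10 → L2 miss wb→B2 [-]
7: W B10 → L2 hit [D]
8: R B9 → L1 miss [-]
9: R B0 → L0 miss wb→B8 [-]

WB = [2, 8]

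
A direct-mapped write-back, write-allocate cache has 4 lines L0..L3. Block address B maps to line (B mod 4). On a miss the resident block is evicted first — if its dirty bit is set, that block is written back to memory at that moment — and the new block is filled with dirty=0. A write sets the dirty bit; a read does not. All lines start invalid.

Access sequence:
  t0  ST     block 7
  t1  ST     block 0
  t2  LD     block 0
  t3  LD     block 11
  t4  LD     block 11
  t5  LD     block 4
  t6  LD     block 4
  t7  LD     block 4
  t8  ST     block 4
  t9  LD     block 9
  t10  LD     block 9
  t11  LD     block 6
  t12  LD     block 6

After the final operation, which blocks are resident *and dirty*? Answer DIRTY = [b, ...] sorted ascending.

DIRTY = [4]

  0 | W B7 → L3 miss [D]
  1 | W B0 → L0 miss [D]
  2 | R B0 → L0 hit [D]
  3 | R B11 → L3 miss wb→B7 [-]
  4 | R B11 → L3 hit [-]
  5 | R B4 → L0 miss wb→B0 [-]
  6 | R B4 → L0 hit [-]
  7 | R B4 → L0 hit [-]
  8 | W B4 → L0 hit [D]
  9 | R B9 → L1 miss [-]
  10 | R B9 → L1 hit [-]
  11 | R B6 → L2 miss [-]
  12 | R B6 → L2 hit [-]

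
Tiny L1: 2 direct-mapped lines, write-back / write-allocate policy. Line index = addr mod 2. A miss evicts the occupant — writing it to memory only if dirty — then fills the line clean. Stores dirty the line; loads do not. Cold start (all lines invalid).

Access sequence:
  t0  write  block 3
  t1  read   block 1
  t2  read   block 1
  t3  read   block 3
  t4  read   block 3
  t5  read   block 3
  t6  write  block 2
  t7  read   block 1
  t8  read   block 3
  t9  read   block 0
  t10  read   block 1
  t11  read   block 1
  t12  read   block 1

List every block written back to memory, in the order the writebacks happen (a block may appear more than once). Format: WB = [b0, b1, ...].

WB = [3, 2]

0: W B3 -> L1 miss  d=D]
1: R B1 -> L1 miss wb->B3  d=-]
2: R B1 -> L1 hit  d=-]
3: R B3 -> L1 miss  d=-]
4: R B3 -> L1 hit  d=-]
5: R B3 -> L1 hit  d=-]
6: W B2 -> L0 miss  d=D]
7: R B1 -> L1 miss  d=-]
8: R B3 -> L1 miss  d=-]
9: R B0 -> L0 miss wb->B2  d=-]
10: R B1 -> L1 miss  d=-]
11: R B1 -> L1 hit  d=-]
12: R B1 -> L1 hit  d=-]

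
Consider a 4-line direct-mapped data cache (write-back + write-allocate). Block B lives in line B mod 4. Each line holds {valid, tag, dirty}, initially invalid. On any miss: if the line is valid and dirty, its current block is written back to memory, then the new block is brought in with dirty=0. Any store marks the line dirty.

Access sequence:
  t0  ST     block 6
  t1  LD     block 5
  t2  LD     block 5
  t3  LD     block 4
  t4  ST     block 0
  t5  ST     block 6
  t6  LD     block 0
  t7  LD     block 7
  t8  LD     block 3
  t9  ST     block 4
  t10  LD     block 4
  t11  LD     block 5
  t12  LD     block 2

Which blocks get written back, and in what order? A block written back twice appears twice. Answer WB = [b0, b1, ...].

0: W B6 -> L2 miss  d=D]
1: R B5 -> L1 miss  d=-]
2: R B5 -> L1 hit  d=-]
3: R B4 -> L0 miss  d=-]
4: W B0 -> L0 miss  d=D]
5: W B6 -> L2 hit  d=D]
6: R B0 -> L0 hit  d=D]
7: R B7 -> L3 miss  d=-]
8: R B3 -> L3 miss  d=-]
9: W B4 -> L0 miss wb->B0  d=D]
10: R B4 -> L0 hit  d=D]
11: R B5 -> L1 hit  d=-]
12: R B2 -> L2 miss wb->B6  d=-]

WB = [0, 6]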